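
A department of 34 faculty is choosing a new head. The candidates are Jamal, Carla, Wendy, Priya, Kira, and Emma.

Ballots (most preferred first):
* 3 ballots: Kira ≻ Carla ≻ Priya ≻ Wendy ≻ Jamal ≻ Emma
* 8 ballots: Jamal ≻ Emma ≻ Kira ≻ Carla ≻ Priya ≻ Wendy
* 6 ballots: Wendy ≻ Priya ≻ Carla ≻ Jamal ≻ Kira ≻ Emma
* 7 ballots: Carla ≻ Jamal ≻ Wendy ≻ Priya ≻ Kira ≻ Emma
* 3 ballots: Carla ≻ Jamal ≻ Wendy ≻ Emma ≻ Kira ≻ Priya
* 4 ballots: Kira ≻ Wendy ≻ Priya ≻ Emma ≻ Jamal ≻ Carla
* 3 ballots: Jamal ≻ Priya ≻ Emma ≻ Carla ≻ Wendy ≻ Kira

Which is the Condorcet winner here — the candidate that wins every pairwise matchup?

Carla

Carla vs Jamal: 19–15
Carla vs Wendy: 24–10
Carla vs Priya: 21–13
Carla vs Kira: 19–15
Carla vs Emma: 19–15
Carla beats every other candidate.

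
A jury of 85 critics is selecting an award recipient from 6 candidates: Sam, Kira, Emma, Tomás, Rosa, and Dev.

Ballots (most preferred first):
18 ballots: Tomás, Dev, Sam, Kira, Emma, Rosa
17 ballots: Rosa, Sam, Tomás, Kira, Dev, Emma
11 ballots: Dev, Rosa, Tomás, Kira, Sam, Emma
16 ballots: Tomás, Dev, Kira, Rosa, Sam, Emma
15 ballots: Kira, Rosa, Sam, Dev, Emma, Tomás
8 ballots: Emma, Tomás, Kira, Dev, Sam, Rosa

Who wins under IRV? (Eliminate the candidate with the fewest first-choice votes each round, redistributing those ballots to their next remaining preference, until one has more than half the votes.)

Rosa

Round 1: Sam 0, Kira 15, Emma 8, Tomás 34, Rosa 17, Dev 11. Sam eliminated.
Round 2: Kira 15, Emma 8, Tomás 34, Rosa 17, Dev 11. Emma eliminated.
Round 3: Kira 15, Tomás 42, Rosa 17, Dev 11. Dev eliminated.
Round 4: Kira 15, Tomás 42, Rosa 28. Kira eliminated.
Round 5: Tomás 42, Rosa 43. Rosa has a majority (≥43).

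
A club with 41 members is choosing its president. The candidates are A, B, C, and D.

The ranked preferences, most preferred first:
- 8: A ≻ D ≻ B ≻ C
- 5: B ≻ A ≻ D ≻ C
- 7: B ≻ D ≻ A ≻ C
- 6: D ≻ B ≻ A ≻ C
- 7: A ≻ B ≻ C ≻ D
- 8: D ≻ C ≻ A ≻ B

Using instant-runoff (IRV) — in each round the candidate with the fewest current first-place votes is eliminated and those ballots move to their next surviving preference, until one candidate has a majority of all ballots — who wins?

D

Round 1: A 15, B 12, C 0, D 14. C eliminated.
Round 2: A 15, B 12, D 14. B eliminated.
Round 3: A 20, D 21. D has a majority (≥21).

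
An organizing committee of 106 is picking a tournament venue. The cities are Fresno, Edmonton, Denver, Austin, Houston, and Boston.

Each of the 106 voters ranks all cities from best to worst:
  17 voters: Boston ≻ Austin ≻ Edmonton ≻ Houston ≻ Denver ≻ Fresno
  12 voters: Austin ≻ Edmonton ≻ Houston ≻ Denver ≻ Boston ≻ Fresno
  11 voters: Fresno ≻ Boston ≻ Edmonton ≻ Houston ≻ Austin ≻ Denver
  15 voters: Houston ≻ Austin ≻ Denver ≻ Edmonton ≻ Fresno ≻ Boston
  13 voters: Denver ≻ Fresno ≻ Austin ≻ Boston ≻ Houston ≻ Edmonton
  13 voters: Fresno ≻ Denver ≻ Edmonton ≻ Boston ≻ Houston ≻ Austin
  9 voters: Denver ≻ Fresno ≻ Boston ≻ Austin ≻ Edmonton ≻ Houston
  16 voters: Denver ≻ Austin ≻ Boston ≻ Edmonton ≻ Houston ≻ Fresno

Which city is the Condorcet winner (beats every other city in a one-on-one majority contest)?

Austin vs Fresno: 60–46
Austin vs Edmonton: 82–24
Austin vs Denver: 55–51
Austin vs Houston: 67–39
Austin vs Boston: 56–50
Austin beats every other city.

Austin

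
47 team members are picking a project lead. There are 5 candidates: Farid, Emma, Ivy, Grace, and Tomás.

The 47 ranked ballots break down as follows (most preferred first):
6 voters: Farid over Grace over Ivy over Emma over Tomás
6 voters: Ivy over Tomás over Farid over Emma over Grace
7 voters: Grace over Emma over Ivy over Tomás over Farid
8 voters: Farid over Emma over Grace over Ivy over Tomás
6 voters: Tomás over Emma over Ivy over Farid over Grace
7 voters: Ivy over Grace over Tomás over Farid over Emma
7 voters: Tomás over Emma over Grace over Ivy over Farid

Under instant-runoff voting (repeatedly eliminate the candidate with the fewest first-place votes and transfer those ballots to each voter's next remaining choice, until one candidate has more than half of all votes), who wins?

Ivy

Round 1: Farid 14, Emma 0, Ivy 13, Grace 7, Tomás 13. Emma eliminated.
Round 2: Farid 14, Ivy 13, Grace 7, Tomás 13. Grace eliminated.
Round 3: Farid 14, Ivy 20, Tomás 13. Tomás eliminated.
Round 4: Farid 14, Ivy 33. Ivy has a majority (≥24).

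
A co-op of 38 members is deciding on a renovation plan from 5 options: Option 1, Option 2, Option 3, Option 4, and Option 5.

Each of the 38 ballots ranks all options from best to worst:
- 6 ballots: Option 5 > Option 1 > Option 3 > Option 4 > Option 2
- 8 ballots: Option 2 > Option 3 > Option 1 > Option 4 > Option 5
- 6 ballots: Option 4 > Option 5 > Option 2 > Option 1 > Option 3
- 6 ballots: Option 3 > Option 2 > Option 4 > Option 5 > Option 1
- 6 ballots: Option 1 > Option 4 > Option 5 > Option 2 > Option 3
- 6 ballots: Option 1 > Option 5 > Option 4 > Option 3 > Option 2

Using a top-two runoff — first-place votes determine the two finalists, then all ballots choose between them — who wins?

Option 2

Round 1 first-place votes: Option 1 12, Option 2 8, Option 3 6, Option 4 6, Option 5 6. Option 1 and Option 2 advance.
Runoff: Option 1 is ranked above Option 2 on 18 ballots, Option 2 above Option 1 on 20.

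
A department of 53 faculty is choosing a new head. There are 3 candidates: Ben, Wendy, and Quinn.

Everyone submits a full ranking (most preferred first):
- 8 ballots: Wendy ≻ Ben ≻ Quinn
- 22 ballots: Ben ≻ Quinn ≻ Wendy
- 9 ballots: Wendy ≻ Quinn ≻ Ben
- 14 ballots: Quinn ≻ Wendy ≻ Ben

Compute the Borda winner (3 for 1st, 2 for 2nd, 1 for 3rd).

Quinn

Ben: 8×2 + 22×3 + 9×1 + 14×1 = 105
Wendy: 8×3 + 22×1 + 9×3 + 14×2 = 101
Quinn: 8×1 + 22×2 + 9×2 + 14×3 = 112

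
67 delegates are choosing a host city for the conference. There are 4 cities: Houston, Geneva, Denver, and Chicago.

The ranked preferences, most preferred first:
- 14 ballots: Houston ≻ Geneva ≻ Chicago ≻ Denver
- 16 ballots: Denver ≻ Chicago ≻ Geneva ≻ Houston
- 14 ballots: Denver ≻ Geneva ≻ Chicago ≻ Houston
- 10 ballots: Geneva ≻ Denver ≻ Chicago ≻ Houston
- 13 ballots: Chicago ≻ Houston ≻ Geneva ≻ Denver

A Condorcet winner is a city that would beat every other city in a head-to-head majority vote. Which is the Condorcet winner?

Geneva vs Houston: 40–27
Geneva vs Denver: 37–30
Geneva vs Chicago: 38–29
Geneva beats every other city.

Geneva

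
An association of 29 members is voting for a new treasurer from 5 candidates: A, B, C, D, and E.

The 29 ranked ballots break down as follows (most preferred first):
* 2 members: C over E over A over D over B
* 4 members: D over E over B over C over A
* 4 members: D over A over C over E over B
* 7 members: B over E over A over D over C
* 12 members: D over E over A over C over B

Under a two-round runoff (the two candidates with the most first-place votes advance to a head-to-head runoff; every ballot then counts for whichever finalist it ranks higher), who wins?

Round 1 first-place votes: A 0, B 7, C 2, D 20, E 0. D and B advance.
Runoff: D is ranked above B on 22 ballots, B above D on 7.

D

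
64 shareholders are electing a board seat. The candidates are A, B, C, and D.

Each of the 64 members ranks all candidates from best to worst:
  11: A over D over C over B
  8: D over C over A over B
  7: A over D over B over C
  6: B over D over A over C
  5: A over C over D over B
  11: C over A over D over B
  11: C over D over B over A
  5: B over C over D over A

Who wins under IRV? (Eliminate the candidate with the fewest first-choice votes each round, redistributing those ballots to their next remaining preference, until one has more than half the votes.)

Round 1: A 23, B 11, C 22, D 8. D eliminated.
Round 2: A 23, B 11, C 30. B eliminated.
Round 3: A 29, C 35. C has a majority (≥33).

C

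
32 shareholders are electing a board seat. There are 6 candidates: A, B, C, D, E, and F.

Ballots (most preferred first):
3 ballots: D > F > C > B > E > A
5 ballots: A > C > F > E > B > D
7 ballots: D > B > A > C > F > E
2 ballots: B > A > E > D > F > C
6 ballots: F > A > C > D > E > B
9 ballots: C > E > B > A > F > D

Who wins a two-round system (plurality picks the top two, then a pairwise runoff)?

C

Round 1 first-place votes: A 5, B 2, C 9, D 10, E 0, F 6. D and C advance.
Runoff: D is ranked above C on 12 ballots, C above D on 20.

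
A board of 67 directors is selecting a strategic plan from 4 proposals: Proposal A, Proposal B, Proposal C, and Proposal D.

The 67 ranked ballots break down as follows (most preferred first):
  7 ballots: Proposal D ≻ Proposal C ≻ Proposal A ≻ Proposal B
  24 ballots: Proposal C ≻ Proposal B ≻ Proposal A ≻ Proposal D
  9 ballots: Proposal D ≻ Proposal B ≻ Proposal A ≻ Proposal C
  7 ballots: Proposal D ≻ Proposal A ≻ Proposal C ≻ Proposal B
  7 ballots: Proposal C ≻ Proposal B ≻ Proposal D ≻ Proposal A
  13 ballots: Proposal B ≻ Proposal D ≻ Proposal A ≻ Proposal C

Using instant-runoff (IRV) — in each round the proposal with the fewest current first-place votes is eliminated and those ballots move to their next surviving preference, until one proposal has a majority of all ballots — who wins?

Round 1: Proposal A 0, Proposal B 13, Proposal C 31, Proposal D 23. Proposal A eliminated.
Round 2: Proposal B 13, Proposal C 31, Proposal D 23. Proposal B eliminated.
Round 3: Proposal C 31, Proposal D 36. Proposal D has a majority (≥34).

Proposal D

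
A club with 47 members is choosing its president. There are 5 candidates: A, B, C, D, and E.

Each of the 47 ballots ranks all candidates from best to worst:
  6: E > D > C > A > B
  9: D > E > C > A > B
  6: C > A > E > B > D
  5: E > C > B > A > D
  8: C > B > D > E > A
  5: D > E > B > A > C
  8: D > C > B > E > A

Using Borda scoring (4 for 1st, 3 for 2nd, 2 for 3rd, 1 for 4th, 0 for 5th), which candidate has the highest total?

A: 6×1 + 9×1 + 6×3 + 5×1 + 8×0 + 5×1 + 8×0 = 43
B: 6×0 + 9×0 + 6×1 + 5×2 + 8×3 + 5×2 + 8×2 = 66
C: 6×2 + 9×2 + 6×4 + 5×3 + 8×4 + 5×0 + 8×3 = 125
D: 6×3 + 9×4 + 6×0 + 5×0 + 8×2 + 5×4 + 8×4 = 122
E: 6×4 + 9×3 + 6×2 + 5×4 + 8×1 + 5×3 + 8×1 = 114

C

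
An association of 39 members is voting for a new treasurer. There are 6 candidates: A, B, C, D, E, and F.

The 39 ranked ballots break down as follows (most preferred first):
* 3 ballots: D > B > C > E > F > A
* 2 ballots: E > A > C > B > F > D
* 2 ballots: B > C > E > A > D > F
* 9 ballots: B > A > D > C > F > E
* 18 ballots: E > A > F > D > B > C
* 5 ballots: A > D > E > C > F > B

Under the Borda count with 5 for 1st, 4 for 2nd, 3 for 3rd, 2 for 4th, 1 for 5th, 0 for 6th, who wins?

A

A: 3×0 + 2×4 + 2×2 + 9×4 + 18×4 + 5×5 = 145
B: 3×4 + 2×2 + 2×5 + 9×5 + 18×1 + 5×0 = 89
C: 3×3 + 2×3 + 2×4 + 9×2 + 18×0 + 5×2 = 51
D: 3×5 + 2×0 + 2×1 + 9×3 + 18×2 + 5×4 = 100
E: 3×2 + 2×5 + 2×3 + 9×0 + 18×5 + 5×3 = 127
F: 3×1 + 2×1 + 2×0 + 9×1 + 18×3 + 5×1 = 73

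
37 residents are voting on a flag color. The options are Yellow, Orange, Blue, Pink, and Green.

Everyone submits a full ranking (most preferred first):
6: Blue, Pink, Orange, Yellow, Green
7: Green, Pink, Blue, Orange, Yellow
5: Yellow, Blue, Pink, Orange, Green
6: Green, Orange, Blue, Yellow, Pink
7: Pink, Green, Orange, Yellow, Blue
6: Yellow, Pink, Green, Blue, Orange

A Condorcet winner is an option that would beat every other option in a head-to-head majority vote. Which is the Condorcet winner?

Pink

Pink vs Yellow: 20–17
Pink vs Orange: 31–6
Pink vs Blue: 20–17
Pink vs Green: 24–13
Pink beats every other option.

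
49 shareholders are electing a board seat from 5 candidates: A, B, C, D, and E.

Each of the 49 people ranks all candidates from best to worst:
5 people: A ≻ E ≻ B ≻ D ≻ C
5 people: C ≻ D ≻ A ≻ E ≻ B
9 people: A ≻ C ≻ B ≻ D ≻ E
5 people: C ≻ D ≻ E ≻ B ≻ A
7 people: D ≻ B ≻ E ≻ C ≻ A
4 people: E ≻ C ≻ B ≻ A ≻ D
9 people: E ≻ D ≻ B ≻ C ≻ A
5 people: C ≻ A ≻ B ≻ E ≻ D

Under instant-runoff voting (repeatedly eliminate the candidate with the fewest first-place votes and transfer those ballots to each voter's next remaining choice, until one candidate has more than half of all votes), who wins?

E

Round 1: A 14, B 0, C 15, D 7, E 13. B eliminated.
Round 2: A 14, C 15, D 7, E 13. D eliminated.
Round 3: A 14, C 15, E 20. A eliminated.
Round 4: C 24, E 25. E has a majority (≥25).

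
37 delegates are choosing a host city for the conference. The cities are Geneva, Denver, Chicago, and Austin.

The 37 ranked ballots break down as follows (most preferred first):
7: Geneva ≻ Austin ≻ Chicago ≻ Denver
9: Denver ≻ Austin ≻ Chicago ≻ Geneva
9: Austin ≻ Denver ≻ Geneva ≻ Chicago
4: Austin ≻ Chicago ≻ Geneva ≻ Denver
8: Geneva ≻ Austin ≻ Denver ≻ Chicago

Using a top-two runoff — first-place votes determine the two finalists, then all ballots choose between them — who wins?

Round 1 first-place votes: Geneva 15, Denver 9, Chicago 0, Austin 13. Geneva and Austin advance.
Runoff: Geneva is ranked above Austin on 15 ballots, Austin above Geneva on 22.

Austin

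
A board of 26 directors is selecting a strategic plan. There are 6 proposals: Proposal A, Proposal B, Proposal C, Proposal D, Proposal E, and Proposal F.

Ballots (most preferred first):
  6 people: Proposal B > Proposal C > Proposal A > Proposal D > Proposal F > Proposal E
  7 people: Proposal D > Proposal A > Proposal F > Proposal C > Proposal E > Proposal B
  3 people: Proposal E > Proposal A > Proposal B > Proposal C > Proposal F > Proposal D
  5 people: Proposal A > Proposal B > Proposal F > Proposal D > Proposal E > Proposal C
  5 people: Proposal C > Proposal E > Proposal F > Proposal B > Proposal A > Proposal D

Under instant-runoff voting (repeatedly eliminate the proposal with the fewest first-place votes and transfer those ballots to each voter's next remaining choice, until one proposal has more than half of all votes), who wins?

Round 1: Proposal A 5, Proposal B 6, Proposal C 5, Proposal D 7, Proposal E 3, Proposal F 0. Proposal F eliminated.
Round 2: Proposal A 5, Proposal B 6, Proposal C 5, Proposal D 7, Proposal E 3. Proposal E eliminated.
Round 3: Proposal A 8, Proposal B 6, Proposal C 5, Proposal D 7. Proposal C eliminated.
Round 4: Proposal A 8, Proposal B 11, Proposal D 7. Proposal D eliminated.
Round 5: Proposal A 15, Proposal B 11. Proposal A has a majority (≥14).

Proposal A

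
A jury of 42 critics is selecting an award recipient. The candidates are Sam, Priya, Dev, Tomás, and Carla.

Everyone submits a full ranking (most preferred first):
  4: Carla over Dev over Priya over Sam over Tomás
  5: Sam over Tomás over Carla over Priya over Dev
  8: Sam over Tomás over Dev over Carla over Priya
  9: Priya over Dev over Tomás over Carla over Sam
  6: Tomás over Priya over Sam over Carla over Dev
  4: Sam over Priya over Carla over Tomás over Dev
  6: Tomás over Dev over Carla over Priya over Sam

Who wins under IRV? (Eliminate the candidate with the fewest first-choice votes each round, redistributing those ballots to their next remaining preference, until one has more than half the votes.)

Priya

Round 1: Sam 17, Priya 9, Dev 0, Tomás 12, Carla 4. Dev eliminated.
Round 2: Sam 17, Priya 9, Tomás 12, Carla 4. Carla eliminated.
Round 3: Sam 17, Priya 13, Tomás 12. Tomás eliminated.
Round 4: Sam 17, Priya 25. Priya has a majority (≥22).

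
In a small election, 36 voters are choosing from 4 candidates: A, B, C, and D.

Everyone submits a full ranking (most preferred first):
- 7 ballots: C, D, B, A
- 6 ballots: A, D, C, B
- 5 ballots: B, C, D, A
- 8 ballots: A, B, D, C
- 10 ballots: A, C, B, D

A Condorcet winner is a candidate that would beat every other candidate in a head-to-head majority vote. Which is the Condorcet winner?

A vs B: 24–12
A vs C: 24–12
A vs D: 24–12
A beats every other candidate.

A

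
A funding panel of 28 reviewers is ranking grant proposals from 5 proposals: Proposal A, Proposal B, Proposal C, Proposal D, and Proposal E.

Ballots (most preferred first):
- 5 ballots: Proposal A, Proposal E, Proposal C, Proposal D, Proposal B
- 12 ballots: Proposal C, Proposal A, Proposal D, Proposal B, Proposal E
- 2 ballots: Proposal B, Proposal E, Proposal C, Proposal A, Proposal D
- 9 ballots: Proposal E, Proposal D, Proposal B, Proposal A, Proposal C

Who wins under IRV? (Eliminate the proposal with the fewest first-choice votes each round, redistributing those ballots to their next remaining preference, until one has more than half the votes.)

Proposal E

Round 1: Proposal A 5, Proposal B 2, Proposal C 12, Proposal D 0, Proposal E 9. Proposal D eliminated.
Round 2: Proposal A 5, Proposal B 2, Proposal C 12, Proposal E 9. Proposal B eliminated.
Round 3: Proposal A 5, Proposal C 12, Proposal E 11. Proposal A eliminated.
Round 4: Proposal C 12, Proposal E 16. Proposal E has a majority (≥15).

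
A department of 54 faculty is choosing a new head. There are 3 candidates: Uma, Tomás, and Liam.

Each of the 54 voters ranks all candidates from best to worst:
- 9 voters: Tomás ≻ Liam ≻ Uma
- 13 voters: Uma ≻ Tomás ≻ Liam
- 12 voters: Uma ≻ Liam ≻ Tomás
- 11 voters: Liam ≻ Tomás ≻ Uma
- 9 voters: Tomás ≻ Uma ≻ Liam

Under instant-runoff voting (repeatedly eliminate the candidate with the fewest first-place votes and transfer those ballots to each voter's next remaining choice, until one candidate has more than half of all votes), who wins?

Round 1: Uma 25, Tomás 18, Liam 11. Liam eliminated.
Round 2: Uma 25, Tomás 29. Tomás has a majority (≥28).

Tomás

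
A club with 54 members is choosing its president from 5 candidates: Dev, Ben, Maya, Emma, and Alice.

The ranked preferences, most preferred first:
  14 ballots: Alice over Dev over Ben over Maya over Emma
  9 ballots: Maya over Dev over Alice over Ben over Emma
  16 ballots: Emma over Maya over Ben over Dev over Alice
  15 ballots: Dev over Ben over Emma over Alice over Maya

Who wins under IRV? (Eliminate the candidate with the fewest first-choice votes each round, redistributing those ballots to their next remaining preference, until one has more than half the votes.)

Round 1: Dev 15, Ben 0, Maya 9, Emma 16, Alice 14. Ben eliminated.
Round 2: Dev 15, Maya 9, Emma 16, Alice 14. Maya eliminated.
Round 3: Dev 24, Emma 16, Alice 14. Alice eliminated.
Round 4: Dev 38, Emma 16. Dev has a majority (≥28).

Dev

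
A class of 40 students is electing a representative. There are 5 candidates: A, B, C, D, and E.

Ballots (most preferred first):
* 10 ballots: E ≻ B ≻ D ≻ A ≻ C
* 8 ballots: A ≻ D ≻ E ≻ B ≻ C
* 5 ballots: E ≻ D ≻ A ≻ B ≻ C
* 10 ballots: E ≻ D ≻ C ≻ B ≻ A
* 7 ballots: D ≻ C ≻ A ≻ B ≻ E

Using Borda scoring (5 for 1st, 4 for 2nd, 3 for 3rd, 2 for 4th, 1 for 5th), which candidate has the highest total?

D

A: 10×2 + 8×5 + 5×3 + 10×1 + 7×3 = 106
B: 10×4 + 8×2 + 5×2 + 10×2 + 7×2 = 100
C: 10×1 + 8×1 + 5×1 + 10×3 + 7×4 = 81
D: 10×3 + 8×4 + 5×4 + 10×4 + 7×5 = 157
E: 10×5 + 8×3 + 5×5 + 10×5 + 7×1 = 156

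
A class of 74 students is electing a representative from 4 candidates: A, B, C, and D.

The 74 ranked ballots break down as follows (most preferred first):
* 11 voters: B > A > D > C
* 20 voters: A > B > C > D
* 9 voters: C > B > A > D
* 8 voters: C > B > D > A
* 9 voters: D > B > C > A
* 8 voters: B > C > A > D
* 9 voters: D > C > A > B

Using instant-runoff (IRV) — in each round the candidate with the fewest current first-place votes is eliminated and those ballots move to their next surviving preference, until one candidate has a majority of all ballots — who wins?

Round 1: A 20, B 19, C 17, D 18. C eliminated.
Round 2: A 20, B 36, D 18. D eliminated.
Round 3: A 29, B 45. B has a majority (≥38).

B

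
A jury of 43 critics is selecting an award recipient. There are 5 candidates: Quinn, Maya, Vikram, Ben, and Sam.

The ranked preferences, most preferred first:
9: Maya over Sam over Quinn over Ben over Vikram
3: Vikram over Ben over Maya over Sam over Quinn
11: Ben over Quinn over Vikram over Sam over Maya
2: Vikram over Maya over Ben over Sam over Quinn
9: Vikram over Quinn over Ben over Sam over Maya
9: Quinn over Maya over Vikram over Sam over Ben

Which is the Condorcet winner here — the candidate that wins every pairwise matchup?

Quinn vs Maya: 29–14
Quinn vs Vikram: 29–14
Quinn vs Ben: 27–16
Quinn vs Sam: 29–14
Quinn beats every other candidate.

Quinn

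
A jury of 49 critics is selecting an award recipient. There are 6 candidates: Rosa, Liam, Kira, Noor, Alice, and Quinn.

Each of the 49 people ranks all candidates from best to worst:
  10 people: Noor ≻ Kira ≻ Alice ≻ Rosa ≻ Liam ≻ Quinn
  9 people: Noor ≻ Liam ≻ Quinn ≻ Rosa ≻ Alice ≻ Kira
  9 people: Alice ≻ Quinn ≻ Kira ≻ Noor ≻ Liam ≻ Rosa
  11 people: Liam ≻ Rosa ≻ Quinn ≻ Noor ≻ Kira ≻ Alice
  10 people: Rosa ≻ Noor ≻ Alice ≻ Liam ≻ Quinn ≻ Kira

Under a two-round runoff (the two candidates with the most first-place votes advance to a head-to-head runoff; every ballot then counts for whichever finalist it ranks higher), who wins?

Round 1 first-place votes: Rosa 10, Liam 11, Kira 0, Noor 19, Alice 9, Quinn 0. Noor and Liam advance.
Runoff: Noor is ranked above Liam on 38 ballots, Liam above Noor on 11.

Noor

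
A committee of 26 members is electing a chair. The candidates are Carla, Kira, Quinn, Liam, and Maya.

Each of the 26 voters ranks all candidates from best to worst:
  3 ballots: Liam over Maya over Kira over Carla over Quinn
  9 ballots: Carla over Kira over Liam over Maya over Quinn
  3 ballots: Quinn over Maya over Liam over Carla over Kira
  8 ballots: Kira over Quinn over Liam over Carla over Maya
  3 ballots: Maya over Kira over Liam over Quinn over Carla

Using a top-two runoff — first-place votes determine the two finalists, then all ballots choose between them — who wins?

Kira

Round 1 first-place votes: Carla 9, Kira 8, Quinn 3, Liam 3, Maya 3. Carla and Kira advance.
Runoff: Carla is ranked above Kira on 12 ballots, Kira above Carla on 14.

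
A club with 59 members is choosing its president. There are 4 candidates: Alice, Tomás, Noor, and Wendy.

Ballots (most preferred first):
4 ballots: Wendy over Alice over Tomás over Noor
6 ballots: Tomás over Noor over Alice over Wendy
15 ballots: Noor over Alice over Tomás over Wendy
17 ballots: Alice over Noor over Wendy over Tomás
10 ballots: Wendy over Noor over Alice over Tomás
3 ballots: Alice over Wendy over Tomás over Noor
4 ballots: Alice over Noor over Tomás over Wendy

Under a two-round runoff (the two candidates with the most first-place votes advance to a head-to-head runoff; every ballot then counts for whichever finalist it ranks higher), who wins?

Round 1 first-place votes: Alice 24, Tomás 6, Noor 15, Wendy 14. Alice and Noor advance.
Runoff: Alice is ranked above Noor on 28 ballots, Noor above Alice on 31.

Noor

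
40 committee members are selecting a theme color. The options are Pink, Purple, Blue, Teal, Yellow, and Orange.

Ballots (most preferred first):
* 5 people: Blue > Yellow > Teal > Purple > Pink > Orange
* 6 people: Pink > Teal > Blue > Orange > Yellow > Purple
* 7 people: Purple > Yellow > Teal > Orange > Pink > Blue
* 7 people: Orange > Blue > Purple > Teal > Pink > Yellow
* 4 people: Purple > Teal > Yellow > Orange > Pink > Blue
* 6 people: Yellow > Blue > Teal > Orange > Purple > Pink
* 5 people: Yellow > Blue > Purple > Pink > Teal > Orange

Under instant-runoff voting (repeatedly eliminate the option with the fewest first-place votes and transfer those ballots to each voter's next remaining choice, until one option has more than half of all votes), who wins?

Round 1: Pink 6, Purple 11, Blue 5, Teal 0, Yellow 11, Orange 7. Teal eliminated.
Round 2: Pink 6, Purple 11, Blue 5, Yellow 11, Orange 7. Blue eliminated.
Round 3: Pink 6, Purple 11, Yellow 16, Orange 7. Pink eliminated.
Round 4: Purple 11, Yellow 16, Orange 13. Purple eliminated.
Round 5: Yellow 27, Orange 13. Yellow has a majority (≥21).

Yellow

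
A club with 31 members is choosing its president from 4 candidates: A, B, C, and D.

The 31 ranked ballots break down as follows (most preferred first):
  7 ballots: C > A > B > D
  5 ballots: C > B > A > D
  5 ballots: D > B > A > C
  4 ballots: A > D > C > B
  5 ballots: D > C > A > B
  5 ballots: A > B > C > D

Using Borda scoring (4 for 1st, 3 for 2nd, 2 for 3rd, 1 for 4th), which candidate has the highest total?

A

A: 7×3 + 5×2 + 5×2 + 4×4 + 5×2 + 5×4 = 87
B: 7×2 + 5×3 + 5×3 + 4×1 + 5×1 + 5×3 = 68
C: 7×4 + 5×4 + 5×1 + 4×2 + 5×3 + 5×2 = 86
D: 7×1 + 5×1 + 5×4 + 4×3 + 5×4 + 5×1 = 69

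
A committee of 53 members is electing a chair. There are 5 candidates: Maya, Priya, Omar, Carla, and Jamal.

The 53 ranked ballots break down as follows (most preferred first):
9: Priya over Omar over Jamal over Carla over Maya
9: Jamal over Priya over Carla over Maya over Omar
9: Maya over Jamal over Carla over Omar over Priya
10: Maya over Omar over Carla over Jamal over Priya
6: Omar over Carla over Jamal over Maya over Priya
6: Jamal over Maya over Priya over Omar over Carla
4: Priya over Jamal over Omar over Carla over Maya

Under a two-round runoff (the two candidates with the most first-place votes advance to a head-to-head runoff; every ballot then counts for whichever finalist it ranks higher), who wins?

Round 1 first-place votes: Maya 19, Priya 13, Omar 6, Carla 0, Jamal 15. Maya and Jamal advance.
Runoff: Maya is ranked above Jamal on 19 ballots, Jamal above Maya on 34.

Jamal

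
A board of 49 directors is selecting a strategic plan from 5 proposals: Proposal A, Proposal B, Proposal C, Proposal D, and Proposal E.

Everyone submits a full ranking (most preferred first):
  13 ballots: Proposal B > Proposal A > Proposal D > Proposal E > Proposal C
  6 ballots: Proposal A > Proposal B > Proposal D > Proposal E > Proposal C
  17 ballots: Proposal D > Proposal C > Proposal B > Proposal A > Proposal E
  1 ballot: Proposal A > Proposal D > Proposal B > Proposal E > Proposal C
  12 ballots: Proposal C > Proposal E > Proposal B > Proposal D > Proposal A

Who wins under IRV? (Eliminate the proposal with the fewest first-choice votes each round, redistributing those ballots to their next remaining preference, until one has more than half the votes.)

Round 1: Proposal A 7, Proposal B 13, Proposal C 12, Proposal D 17, Proposal E 0. Proposal E eliminated.
Round 2: Proposal A 7, Proposal B 13, Proposal C 12, Proposal D 17. Proposal A eliminated.
Round 3: Proposal B 19, Proposal C 12, Proposal D 18. Proposal C eliminated.
Round 4: Proposal B 31, Proposal D 18. Proposal B has a majority (≥25).

Proposal B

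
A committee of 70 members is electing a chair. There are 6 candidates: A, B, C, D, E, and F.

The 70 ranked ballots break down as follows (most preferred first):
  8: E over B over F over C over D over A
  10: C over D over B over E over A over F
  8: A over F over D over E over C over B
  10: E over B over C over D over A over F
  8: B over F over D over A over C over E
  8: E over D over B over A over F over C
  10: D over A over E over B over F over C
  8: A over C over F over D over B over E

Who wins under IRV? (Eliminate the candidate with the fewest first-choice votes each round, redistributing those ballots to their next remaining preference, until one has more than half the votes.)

Round 1: A 16, B 8, C 10, D 10, E 26, F 0. F eliminated.
Round 2: A 16, B 8, C 10, D 10, E 26. B eliminated.
Round 3: A 16, C 10, D 18, E 26. C eliminated.
Round 4: A 16, D 28, E 26. A eliminated.
Round 5: D 44, E 26. D has a majority (≥36).

D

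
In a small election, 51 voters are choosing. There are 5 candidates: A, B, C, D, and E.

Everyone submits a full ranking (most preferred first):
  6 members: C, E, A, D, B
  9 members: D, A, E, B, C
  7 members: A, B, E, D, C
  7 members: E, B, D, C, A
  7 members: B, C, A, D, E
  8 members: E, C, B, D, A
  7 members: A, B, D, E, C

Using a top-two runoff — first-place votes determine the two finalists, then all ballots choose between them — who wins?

Round 1 first-place votes: A 14, B 7, C 6, D 9, E 15. E and A advance.
Runoff: E is ranked above A on 21 ballots, A above E on 30.

A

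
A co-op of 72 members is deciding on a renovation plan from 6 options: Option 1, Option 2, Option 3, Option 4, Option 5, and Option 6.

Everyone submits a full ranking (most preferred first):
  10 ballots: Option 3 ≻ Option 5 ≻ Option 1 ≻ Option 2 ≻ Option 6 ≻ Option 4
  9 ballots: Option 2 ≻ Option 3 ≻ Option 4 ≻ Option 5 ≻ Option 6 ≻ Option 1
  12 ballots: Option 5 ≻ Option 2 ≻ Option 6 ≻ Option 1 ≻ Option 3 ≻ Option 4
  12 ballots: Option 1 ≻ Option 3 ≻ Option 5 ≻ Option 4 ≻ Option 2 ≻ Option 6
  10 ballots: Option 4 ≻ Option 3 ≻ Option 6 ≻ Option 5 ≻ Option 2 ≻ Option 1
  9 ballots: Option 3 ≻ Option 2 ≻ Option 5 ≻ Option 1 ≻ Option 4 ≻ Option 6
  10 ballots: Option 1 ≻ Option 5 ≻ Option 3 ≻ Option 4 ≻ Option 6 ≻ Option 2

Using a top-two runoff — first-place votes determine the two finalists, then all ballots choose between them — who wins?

Round 1 first-place votes: Option 1 22, Option 2 9, Option 3 19, Option 4 10, Option 5 12, Option 6 0. Option 1 and Option 3 advance.
Runoff: Option 1 is ranked above Option 3 on 34 ballots, Option 3 above Option 1 on 38.

Option 3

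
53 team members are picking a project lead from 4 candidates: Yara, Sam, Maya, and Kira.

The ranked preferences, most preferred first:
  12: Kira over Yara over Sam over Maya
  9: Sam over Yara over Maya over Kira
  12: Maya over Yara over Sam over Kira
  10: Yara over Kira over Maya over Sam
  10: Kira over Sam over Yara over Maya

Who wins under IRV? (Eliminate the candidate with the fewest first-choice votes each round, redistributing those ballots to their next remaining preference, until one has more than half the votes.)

Yara

Round 1: Yara 10, Sam 9, Maya 12, Kira 22. Sam eliminated.
Round 2: Yara 19, Maya 12, Kira 22. Maya eliminated.
Round 3: Yara 31, Kira 22. Yara has a majority (≥27).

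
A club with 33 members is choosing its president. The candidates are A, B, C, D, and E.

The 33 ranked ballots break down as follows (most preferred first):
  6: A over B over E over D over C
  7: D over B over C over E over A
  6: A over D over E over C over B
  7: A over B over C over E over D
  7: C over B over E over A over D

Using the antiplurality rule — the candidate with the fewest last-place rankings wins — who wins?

Last-place votes: A 7, B 6, C 6, D 14, E 0.

E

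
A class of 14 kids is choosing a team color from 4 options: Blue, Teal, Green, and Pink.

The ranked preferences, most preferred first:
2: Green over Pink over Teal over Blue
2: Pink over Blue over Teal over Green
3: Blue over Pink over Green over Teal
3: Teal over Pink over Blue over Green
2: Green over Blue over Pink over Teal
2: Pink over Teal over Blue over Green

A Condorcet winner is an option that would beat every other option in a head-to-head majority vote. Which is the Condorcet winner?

Pink

Pink vs Blue: 9–5
Pink vs Teal: 11–3
Pink vs Green: 10–4
Pink beats every other option.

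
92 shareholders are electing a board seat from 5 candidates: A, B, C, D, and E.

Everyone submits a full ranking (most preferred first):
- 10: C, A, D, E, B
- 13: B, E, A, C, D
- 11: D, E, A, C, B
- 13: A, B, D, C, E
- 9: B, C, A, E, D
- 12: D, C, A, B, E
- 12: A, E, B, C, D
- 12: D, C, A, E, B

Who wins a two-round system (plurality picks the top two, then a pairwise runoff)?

A

Round 1 first-place votes: A 25, B 22, C 10, D 35, E 0. D and A advance.
Runoff: D is ranked above A on 35 ballots, A above D on 57.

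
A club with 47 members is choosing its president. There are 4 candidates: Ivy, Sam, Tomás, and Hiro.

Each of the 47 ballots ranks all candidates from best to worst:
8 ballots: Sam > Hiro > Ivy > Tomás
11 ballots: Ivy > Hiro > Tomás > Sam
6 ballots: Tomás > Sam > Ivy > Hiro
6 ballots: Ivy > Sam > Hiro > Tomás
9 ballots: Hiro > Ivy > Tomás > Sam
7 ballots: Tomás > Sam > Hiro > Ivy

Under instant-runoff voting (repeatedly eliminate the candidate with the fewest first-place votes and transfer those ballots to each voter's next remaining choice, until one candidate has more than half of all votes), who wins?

Hiro

Round 1: Ivy 17, Sam 8, Tomás 13, Hiro 9. Sam eliminated.
Round 2: Ivy 17, Tomás 13, Hiro 17. Tomás eliminated.
Round 3: Ivy 23, Hiro 24. Hiro has a majority (≥24).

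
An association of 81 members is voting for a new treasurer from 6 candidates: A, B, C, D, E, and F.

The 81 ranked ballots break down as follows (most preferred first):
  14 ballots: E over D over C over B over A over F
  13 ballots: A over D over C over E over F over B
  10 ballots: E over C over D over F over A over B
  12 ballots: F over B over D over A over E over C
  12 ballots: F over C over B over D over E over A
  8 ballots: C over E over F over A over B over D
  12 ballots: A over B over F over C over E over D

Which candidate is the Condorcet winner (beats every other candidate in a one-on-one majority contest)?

C vs A: 44–37
C vs B: 57–24
C vs D: 42–39
C vs E: 45–36
C vs F: 45–36
C beats every other candidate.

C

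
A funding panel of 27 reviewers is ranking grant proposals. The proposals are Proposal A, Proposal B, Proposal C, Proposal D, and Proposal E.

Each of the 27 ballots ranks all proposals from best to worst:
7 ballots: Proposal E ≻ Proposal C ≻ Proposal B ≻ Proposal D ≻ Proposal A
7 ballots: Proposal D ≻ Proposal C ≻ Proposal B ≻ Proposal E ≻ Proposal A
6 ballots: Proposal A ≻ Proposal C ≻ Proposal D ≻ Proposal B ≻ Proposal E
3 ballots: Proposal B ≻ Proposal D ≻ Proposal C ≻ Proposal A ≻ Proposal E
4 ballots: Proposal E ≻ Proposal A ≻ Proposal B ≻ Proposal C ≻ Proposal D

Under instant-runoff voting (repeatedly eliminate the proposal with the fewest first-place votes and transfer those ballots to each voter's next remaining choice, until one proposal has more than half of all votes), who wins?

Proposal D

Round 1: Proposal A 6, Proposal B 3, Proposal C 0, Proposal D 7, Proposal E 11. Proposal C eliminated.
Round 2: Proposal A 6, Proposal B 3, Proposal D 7, Proposal E 11. Proposal B eliminated.
Round 3: Proposal A 6, Proposal D 10, Proposal E 11. Proposal A eliminated.
Round 4: Proposal D 16, Proposal E 11. Proposal D has a majority (≥14).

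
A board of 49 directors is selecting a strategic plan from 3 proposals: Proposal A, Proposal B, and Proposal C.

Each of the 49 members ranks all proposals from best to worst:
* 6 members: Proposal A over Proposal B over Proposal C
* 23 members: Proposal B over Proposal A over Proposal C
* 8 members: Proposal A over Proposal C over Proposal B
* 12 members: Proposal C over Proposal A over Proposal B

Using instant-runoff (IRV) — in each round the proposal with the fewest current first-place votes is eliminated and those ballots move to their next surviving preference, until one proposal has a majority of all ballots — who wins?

Proposal A

Round 1: Proposal A 14, Proposal B 23, Proposal C 12. Proposal C eliminated.
Round 2: Proposal A 26, Proposal B 23. Proposal A has a majority (≥25).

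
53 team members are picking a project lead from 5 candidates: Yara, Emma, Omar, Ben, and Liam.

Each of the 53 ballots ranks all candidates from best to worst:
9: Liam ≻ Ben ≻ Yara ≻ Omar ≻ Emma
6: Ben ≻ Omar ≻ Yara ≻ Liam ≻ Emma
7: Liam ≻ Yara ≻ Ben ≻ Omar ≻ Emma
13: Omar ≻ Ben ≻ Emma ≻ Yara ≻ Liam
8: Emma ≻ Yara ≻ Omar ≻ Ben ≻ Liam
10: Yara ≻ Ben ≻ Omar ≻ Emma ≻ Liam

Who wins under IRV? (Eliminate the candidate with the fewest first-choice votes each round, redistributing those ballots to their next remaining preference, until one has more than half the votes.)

Round 1: Yara 10, Emma 8, Omar 13, Ben 6, Liam 16. Ben eliminated.
Round 2: Yara 10, Emma 8, Omar 19, Liam 16. Emma eliminated.
Round 3: Yara 18, Omar 19, Liam 16. Liam eliminated.
Round 4: Yara 34, Omar 19. Yara has a majority (≥27).

Yara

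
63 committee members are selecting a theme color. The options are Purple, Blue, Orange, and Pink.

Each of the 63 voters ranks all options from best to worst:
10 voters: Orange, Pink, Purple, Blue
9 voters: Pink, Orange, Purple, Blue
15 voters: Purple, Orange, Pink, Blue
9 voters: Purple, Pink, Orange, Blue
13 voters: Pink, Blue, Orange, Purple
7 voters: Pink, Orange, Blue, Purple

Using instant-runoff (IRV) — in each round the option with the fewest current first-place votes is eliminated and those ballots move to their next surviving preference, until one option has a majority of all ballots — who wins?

Round 1: Purple 24, Blue 0, Orange 10, Pink 29. Blue eliminated.
Round 2: Purple 24, Orange 10, Pink 29. Orange eliminated.
Round 3: Purple 24, Pink 39. Pink has a majority (≥32).

Pink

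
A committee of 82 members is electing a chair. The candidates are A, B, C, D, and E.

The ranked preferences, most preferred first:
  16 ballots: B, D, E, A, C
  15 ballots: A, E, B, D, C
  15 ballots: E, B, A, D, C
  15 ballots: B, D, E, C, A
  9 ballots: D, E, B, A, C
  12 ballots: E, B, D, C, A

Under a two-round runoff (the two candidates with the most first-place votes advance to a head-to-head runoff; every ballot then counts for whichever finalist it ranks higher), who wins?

E

Round 1 first-place votes: A 15, B 31, C 0, D 9, E 27. B and E advance.
Runoff: B is ranked above E on 31 ballots, E above B on 51.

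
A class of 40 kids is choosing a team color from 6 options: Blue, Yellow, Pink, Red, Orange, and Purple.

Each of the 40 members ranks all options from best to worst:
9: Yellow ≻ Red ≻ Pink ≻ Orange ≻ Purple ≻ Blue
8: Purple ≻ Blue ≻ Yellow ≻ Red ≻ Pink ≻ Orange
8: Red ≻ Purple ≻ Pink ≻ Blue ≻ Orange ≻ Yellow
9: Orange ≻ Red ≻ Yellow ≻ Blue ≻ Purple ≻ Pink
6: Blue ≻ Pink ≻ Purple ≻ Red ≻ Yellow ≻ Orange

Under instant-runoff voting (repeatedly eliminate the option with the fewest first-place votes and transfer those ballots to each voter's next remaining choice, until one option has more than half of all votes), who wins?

Purple

Round 1: Blue 6, Yellow 9, Pink 0, Red 8, Orange 9, Purple 8. Pink eliminated.
Round 2: Blue 6, Yellow 9, Red 8, Orange 9, Purple 8. Blue eliminated.
Round 3: Yellow 9, Red 8, Orange 9, Purple 14. Red eliminated.
Round 4: Yellow 9, Orange 9, Purple 22. Purple has a majority (≥21).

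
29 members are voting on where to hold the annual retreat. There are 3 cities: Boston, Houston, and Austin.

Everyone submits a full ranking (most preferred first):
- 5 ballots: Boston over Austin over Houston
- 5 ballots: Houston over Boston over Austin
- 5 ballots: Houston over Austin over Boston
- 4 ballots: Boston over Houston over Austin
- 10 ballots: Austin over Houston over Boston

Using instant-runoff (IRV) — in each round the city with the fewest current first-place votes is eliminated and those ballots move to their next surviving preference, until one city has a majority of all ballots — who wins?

Round 1: Boston 9, Houston 10, Austin 10. Boston eliminated.
Round 2: Houston 14, Austin 15. Austin has a majority (≥15).

Austin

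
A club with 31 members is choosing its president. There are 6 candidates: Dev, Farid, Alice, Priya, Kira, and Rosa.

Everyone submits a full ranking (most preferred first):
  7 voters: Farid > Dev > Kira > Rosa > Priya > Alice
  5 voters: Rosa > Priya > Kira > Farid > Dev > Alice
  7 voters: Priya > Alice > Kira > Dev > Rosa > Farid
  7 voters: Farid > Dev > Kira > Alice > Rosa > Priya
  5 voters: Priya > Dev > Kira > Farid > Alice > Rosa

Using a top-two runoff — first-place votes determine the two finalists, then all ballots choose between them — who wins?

Round 1 first-place votes: Dev 0, Farid 14, Alice 0, Priya 12, Kira 0, Rosa 5. Farid and Priya advance.
Runoff: Farid is ranked above Priya on 14 ballots, Priya above Farid on 17.

Priya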